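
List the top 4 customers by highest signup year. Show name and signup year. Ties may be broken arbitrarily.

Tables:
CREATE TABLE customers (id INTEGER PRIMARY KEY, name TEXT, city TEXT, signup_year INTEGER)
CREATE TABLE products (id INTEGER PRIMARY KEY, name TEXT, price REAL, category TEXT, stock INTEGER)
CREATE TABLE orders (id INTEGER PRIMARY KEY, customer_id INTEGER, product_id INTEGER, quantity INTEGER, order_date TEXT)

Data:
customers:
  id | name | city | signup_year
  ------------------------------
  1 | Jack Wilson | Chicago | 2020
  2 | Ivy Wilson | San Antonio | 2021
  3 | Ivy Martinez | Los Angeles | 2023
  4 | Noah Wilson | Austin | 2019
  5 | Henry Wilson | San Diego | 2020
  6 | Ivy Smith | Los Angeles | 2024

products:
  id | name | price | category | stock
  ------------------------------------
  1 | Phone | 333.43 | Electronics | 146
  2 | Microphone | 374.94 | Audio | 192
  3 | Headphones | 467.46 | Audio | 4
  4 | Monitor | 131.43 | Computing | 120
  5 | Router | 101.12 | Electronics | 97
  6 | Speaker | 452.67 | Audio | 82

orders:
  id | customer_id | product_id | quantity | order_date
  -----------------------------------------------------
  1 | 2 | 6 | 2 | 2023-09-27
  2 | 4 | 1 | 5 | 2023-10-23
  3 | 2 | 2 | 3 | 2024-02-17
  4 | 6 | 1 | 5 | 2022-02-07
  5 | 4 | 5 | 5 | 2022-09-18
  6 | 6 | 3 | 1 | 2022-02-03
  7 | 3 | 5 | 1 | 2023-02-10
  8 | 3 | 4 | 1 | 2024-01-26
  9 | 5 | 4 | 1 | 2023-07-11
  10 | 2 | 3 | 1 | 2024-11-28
SELECT name, signup_year FROM customers ORDER BY signup_year DESC LIMIT 4

Execution result:
name | signup_year
Ivy Smith | 2024
Ivy Martinez | 2023
Ivy Wilson | 2021
Jack Wilson | 2020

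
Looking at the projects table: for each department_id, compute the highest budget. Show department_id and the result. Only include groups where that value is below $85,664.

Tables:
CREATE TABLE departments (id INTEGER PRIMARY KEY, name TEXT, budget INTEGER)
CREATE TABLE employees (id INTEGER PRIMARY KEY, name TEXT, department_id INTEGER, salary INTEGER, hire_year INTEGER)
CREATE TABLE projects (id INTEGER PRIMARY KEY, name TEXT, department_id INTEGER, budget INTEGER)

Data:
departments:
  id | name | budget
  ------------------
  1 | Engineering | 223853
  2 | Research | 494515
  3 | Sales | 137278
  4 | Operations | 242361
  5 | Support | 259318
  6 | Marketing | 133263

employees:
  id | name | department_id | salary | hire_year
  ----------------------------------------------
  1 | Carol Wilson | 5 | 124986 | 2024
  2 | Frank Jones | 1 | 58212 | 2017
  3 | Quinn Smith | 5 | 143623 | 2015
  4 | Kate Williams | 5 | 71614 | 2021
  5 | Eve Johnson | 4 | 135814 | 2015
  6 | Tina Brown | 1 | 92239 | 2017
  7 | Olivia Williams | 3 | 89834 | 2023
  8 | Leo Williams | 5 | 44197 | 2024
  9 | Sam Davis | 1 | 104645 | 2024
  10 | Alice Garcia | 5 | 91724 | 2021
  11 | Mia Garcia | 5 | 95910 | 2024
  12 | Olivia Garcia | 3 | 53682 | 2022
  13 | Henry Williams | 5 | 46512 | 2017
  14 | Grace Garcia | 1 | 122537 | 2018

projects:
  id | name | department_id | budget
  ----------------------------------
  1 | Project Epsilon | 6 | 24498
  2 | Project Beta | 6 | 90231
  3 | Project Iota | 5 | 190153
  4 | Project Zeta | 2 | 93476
SELECT department_id, MAX(budget) AS max_budget FROM projects GROUP BY department_id HAVING MAX(budget) < 85664

Execution result:
(no rows)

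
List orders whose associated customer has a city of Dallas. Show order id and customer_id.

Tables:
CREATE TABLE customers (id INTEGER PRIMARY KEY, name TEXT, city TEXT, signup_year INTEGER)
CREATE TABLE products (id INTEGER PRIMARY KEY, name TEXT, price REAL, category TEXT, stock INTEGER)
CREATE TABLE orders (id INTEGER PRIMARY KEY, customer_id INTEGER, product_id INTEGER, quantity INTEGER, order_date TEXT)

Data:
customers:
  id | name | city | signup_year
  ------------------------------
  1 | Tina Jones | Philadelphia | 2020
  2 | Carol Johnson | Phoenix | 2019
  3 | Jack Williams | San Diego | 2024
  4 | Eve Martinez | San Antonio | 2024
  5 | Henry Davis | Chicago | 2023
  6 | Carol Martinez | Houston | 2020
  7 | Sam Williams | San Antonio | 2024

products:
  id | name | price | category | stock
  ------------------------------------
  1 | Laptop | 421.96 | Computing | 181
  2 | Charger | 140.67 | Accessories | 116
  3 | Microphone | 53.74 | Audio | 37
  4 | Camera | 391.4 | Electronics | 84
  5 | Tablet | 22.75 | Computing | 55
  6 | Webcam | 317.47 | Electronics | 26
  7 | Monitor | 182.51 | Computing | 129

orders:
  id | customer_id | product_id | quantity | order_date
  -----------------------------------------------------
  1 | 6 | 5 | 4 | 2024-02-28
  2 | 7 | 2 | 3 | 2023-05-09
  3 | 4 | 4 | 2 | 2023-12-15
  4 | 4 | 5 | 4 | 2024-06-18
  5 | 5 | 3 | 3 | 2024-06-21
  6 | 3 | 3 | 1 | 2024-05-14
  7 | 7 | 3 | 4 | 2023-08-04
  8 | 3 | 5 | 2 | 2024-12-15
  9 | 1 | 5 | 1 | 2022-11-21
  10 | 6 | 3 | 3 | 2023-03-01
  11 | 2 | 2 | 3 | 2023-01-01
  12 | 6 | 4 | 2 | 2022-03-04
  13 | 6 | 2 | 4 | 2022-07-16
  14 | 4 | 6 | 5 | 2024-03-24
SELECT id, customer_id FROM orders WHERE customer_id IN (SELECT id FROM customers WHERE city = 'Dallas')

Execution result:
(no rows)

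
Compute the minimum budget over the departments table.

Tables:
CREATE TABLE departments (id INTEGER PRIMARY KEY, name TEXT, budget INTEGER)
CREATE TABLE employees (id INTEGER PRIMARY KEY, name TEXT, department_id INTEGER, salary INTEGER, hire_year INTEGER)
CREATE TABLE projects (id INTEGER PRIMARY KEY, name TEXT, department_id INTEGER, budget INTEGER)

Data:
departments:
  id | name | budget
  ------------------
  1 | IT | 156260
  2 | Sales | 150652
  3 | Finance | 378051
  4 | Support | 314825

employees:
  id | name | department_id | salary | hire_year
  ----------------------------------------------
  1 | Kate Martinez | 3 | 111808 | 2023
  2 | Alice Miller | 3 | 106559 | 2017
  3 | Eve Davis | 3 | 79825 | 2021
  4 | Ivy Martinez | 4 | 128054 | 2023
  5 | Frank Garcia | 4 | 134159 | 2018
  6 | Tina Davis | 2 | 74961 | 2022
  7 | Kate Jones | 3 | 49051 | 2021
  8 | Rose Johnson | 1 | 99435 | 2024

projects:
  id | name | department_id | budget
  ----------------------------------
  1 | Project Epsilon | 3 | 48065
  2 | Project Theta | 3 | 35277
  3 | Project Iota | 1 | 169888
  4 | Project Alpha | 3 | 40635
SELECT MIN(budget) FROM departments

Execution result:
150652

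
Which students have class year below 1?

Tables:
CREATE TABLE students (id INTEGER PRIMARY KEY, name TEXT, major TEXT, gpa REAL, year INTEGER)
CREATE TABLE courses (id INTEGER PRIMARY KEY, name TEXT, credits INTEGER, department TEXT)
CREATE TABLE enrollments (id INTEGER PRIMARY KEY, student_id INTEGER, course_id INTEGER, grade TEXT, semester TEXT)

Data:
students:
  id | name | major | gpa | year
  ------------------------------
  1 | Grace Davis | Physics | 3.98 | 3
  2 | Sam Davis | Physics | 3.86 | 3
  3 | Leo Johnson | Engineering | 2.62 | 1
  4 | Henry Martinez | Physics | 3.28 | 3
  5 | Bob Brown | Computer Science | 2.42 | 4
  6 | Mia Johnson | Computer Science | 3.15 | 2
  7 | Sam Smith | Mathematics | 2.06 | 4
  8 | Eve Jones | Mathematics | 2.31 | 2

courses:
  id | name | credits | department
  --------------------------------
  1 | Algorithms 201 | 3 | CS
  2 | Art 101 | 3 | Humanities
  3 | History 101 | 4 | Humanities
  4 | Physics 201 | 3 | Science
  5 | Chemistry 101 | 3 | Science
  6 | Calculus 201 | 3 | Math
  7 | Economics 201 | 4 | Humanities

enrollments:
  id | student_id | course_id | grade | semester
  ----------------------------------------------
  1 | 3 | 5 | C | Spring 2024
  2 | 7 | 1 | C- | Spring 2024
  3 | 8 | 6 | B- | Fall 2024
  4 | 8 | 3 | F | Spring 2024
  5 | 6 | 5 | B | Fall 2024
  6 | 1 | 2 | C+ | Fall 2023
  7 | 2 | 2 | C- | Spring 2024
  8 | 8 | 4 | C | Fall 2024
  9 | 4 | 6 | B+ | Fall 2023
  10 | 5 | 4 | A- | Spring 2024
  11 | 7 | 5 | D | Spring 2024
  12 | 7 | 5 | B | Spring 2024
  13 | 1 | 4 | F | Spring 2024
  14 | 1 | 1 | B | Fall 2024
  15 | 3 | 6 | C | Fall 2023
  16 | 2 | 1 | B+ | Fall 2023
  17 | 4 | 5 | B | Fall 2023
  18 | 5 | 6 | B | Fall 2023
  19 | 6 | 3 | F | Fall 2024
SELECT name, year FROM students WHERE year < 1

Execution result:
(no rows)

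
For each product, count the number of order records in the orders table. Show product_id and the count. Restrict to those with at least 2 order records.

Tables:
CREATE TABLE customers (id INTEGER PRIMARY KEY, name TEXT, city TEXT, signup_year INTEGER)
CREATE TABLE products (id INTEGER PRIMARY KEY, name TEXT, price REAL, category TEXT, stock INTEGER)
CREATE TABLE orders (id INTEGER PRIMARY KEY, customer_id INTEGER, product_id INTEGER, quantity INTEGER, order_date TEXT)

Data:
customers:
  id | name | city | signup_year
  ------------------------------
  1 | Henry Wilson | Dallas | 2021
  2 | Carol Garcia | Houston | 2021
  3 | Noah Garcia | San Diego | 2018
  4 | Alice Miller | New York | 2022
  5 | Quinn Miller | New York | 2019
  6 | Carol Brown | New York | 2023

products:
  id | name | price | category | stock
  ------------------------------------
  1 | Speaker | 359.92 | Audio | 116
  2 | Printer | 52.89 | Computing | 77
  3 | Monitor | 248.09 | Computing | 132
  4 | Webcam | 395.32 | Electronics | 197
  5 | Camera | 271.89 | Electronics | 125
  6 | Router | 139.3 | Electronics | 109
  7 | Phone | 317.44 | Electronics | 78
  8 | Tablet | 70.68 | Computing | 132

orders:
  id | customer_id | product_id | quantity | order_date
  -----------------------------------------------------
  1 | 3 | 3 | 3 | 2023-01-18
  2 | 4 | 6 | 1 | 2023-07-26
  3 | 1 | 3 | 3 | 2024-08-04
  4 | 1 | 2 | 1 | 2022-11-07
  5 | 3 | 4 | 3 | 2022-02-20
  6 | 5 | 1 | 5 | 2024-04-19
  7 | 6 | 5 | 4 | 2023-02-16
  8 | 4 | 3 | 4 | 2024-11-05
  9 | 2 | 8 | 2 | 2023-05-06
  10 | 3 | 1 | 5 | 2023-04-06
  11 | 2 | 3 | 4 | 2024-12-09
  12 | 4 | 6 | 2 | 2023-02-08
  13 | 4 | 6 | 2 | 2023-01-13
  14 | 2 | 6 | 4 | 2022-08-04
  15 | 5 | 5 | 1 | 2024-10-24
SELECT product_id, COUNT(*) AS order_count FROM orders GROUP BY product_id HAVING COUNT(*) >= 2

Execution result:
product_id | order_count
1 | 2
3 | 4
5 | 2
6 | 4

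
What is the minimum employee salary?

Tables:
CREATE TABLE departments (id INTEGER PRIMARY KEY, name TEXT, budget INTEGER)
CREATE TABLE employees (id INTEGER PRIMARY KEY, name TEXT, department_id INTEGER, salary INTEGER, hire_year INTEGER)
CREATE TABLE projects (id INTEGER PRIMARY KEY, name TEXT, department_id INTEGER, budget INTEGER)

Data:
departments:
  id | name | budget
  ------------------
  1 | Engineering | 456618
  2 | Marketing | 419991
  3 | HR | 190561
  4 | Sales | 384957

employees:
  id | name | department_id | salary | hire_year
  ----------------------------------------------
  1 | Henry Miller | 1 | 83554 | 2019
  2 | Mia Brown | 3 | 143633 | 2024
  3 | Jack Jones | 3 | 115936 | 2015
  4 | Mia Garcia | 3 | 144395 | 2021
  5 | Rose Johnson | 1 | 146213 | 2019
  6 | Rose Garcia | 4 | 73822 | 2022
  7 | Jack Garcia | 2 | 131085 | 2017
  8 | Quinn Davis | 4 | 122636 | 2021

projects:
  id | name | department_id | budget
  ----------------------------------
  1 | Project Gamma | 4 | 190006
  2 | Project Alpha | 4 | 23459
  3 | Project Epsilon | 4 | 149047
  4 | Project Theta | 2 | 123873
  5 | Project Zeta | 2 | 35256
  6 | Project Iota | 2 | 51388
SELECT MIN(salary) FROM employees

Execution result:
73822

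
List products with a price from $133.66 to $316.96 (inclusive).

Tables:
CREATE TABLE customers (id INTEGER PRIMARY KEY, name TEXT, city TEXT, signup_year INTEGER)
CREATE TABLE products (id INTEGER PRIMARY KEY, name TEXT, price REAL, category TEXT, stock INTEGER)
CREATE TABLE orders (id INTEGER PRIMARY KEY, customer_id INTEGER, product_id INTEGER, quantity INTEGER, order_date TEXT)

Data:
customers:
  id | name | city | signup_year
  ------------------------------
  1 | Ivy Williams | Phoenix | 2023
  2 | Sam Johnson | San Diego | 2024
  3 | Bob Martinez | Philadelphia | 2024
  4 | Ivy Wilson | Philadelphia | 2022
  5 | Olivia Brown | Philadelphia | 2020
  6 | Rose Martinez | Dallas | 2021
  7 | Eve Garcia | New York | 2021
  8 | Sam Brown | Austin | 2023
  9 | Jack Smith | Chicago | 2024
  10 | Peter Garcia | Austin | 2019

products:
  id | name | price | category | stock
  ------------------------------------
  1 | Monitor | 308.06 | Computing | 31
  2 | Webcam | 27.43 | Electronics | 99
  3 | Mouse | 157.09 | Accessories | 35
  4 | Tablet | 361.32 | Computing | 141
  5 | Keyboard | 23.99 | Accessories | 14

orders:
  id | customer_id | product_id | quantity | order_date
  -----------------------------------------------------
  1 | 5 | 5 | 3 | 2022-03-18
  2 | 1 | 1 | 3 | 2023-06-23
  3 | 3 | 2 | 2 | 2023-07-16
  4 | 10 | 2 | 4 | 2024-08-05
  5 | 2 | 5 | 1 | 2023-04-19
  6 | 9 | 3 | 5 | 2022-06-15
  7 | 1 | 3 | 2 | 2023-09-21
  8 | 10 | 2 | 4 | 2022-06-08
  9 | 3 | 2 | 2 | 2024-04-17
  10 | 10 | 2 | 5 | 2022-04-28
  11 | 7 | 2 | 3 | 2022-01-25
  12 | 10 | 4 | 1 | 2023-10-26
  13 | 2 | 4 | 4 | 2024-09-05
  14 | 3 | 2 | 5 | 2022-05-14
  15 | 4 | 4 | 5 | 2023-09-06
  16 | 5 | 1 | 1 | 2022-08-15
SELECT name, price FROM products WHERE price BETWEEN 133.66 AND 316.96

Execution result:
name | price
Monitor | 308.06
Mouse | 157.09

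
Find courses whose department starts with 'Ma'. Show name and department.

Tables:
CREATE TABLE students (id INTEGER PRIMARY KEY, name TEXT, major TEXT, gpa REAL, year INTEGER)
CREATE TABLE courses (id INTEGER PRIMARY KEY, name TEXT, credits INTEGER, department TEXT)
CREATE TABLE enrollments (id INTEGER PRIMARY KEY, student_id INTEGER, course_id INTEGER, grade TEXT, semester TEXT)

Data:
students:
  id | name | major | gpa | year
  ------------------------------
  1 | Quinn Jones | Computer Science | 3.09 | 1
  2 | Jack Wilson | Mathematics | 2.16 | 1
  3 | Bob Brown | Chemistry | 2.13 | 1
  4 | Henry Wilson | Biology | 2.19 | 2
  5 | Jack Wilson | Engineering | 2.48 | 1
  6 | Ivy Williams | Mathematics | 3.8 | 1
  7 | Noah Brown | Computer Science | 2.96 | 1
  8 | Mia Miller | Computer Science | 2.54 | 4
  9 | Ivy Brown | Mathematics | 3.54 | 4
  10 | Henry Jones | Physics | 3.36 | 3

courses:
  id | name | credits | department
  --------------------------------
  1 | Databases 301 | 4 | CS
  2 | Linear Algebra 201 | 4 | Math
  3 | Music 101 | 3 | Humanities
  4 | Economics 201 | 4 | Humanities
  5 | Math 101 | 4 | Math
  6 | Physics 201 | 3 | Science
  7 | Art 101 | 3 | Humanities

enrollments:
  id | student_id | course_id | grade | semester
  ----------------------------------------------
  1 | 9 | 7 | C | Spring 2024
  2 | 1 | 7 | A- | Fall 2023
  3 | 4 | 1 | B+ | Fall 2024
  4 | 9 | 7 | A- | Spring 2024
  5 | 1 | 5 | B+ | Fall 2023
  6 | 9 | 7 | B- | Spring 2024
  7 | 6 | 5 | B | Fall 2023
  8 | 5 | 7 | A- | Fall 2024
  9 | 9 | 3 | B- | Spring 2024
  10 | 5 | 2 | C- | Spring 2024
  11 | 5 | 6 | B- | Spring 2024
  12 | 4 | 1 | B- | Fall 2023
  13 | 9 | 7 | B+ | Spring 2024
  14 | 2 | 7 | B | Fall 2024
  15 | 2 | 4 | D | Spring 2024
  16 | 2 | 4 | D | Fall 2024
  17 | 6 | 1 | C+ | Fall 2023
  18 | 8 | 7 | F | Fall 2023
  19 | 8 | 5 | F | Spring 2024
SELECT name, department FROM courses WHERE department LIKE 'Ma%'

Execution result:
name | department
Linear Algebra 201 | Math
Math 101 | Math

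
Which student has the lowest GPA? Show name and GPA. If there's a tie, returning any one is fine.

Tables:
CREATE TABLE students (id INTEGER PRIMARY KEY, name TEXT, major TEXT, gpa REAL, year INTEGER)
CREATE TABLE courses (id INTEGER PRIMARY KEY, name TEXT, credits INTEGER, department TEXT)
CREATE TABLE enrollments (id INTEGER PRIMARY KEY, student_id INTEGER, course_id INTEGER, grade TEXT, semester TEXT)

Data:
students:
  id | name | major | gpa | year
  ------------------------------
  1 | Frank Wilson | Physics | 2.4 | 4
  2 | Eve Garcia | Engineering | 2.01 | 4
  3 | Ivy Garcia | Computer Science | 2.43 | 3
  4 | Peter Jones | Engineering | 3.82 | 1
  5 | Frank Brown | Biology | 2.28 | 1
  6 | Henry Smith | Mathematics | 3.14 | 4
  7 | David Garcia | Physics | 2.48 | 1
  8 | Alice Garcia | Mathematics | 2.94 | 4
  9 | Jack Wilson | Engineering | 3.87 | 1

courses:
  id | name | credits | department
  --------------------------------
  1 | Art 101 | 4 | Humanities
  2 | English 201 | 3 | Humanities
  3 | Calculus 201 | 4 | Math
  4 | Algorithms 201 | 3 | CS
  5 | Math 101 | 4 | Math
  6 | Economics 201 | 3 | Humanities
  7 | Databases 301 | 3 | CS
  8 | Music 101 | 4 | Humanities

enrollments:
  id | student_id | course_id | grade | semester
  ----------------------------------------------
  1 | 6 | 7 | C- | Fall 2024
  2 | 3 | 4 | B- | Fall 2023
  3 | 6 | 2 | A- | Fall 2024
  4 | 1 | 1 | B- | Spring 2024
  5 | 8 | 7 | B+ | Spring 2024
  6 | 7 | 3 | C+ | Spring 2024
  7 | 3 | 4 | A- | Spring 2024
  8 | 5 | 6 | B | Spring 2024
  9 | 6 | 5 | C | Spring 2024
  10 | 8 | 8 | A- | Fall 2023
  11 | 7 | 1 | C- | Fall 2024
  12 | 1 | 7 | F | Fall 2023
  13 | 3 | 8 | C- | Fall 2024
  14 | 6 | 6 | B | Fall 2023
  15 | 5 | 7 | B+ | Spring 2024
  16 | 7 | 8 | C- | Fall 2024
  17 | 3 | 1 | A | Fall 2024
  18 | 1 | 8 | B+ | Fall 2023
SELECT name, gpa FROM students ORDER BY gpa ASC LIMIT 1

Execution result:
name | gpa
Eve Garcia | 2.01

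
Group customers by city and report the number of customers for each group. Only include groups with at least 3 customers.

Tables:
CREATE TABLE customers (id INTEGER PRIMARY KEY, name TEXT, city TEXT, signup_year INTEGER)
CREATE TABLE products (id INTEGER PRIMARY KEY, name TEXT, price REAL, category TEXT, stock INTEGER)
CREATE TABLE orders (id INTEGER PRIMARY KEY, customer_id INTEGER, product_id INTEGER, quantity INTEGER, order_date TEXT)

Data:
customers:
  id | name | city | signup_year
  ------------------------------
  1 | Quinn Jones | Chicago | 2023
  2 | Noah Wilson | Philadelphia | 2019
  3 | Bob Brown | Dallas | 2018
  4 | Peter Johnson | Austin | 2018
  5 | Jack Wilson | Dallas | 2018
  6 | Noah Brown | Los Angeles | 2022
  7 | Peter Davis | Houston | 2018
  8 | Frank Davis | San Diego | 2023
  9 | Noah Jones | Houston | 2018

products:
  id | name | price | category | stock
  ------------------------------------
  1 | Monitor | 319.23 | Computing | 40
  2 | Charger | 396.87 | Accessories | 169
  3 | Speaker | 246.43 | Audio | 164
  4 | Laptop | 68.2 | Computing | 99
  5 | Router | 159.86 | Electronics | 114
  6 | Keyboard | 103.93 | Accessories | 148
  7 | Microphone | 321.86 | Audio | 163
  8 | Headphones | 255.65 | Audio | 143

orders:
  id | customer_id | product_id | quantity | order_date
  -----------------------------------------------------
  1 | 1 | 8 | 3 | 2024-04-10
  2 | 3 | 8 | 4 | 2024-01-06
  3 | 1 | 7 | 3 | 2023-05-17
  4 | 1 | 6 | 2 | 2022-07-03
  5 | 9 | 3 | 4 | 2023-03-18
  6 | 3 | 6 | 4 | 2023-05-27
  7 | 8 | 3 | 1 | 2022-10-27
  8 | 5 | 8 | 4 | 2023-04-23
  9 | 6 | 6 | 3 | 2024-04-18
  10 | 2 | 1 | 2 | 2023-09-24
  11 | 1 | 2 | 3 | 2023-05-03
SELECT city, COUNT(*) AS n FROM customers GROUP BY city HAVING COUNT(*) >= 3

Execution result:
(no rows)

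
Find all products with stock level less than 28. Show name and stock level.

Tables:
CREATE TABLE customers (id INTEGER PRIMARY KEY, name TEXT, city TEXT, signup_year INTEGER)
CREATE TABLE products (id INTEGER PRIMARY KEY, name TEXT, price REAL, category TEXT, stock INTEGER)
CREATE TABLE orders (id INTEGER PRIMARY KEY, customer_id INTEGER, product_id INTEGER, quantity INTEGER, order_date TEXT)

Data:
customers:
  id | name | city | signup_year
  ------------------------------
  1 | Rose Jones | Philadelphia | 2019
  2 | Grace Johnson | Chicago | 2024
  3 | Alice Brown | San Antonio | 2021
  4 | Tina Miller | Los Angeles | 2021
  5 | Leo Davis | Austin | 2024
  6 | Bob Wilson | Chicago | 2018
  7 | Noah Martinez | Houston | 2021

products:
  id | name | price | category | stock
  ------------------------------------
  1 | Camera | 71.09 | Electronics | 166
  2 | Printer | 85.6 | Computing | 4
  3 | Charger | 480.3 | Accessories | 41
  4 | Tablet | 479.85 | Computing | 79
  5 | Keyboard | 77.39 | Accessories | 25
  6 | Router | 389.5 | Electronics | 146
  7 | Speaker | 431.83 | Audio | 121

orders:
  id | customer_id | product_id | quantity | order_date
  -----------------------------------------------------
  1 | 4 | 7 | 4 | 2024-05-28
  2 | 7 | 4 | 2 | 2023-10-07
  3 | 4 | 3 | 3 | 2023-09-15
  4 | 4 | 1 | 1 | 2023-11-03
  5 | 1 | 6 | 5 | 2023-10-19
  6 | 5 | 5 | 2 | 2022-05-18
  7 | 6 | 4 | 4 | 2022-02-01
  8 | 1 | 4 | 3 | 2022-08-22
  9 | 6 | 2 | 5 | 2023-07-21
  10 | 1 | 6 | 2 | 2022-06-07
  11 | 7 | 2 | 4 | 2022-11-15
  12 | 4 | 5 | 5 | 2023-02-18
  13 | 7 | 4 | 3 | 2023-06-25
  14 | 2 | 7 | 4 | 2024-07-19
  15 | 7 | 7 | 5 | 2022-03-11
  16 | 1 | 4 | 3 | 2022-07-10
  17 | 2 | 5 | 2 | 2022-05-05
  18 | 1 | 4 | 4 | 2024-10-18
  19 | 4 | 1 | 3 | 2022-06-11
SELECT name, stock FROM products WHERE stock < 28

Execution result:
name | stock
Printer | 4
Keyboard | 25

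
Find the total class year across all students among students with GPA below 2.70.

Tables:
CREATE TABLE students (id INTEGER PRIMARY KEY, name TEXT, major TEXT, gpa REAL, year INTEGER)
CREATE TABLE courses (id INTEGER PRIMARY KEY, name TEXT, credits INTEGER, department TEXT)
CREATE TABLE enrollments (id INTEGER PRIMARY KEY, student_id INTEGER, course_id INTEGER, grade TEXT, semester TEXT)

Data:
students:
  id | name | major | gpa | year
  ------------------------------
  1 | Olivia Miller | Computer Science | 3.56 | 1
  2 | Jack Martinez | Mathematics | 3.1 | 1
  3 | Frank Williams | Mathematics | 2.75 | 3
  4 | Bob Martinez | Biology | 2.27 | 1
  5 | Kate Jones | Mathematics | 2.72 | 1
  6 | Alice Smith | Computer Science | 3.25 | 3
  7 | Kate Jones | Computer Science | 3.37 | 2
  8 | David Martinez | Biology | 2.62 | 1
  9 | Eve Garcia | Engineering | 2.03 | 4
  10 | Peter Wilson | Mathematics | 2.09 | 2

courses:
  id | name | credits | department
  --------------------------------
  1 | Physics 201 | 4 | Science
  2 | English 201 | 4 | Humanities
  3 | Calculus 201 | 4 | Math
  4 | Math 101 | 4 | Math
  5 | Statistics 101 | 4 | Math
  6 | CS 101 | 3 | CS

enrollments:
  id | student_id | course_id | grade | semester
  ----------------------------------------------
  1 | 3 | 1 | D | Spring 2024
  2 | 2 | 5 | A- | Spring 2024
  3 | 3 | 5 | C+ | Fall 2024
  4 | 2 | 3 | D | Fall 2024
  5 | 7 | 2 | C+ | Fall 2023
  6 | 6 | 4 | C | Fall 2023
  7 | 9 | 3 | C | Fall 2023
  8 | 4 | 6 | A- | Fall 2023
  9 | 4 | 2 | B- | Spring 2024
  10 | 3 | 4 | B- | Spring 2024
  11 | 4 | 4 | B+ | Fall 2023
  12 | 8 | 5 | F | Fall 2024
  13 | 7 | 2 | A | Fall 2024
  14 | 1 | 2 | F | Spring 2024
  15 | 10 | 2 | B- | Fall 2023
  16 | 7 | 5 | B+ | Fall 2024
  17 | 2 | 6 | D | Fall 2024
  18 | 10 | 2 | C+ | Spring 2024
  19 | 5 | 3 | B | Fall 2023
SELECT SUM(year) FROM students WHERE gpa < 2.7

Execution result:
8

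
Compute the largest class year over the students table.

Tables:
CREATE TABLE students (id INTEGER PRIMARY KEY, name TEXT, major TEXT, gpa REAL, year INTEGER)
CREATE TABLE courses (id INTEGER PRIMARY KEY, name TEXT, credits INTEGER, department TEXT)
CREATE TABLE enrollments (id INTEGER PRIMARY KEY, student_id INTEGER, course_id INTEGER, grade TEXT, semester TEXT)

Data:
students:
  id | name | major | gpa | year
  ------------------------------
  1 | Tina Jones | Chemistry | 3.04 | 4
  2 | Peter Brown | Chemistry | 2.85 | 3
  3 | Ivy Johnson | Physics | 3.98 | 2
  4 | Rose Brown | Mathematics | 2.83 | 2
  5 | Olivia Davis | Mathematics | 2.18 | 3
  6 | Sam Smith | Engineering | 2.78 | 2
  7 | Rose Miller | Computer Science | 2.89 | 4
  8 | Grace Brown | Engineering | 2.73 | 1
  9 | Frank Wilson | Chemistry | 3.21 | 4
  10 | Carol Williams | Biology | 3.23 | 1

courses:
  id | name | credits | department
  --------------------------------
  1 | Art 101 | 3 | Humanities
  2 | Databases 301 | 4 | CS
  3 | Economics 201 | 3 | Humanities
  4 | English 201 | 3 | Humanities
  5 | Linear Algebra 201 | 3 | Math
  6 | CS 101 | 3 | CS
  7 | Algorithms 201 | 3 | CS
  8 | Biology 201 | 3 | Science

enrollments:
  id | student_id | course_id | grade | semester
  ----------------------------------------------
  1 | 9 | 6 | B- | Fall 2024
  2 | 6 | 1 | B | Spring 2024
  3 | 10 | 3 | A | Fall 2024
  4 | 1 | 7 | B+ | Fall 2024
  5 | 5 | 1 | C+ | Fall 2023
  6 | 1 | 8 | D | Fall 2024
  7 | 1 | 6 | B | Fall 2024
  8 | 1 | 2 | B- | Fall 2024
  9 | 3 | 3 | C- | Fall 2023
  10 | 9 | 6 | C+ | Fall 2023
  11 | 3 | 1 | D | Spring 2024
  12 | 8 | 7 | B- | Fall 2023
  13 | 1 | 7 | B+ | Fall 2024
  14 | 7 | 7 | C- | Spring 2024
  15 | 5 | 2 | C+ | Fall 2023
SELECT MAX(year) FROM students

Execution result:
4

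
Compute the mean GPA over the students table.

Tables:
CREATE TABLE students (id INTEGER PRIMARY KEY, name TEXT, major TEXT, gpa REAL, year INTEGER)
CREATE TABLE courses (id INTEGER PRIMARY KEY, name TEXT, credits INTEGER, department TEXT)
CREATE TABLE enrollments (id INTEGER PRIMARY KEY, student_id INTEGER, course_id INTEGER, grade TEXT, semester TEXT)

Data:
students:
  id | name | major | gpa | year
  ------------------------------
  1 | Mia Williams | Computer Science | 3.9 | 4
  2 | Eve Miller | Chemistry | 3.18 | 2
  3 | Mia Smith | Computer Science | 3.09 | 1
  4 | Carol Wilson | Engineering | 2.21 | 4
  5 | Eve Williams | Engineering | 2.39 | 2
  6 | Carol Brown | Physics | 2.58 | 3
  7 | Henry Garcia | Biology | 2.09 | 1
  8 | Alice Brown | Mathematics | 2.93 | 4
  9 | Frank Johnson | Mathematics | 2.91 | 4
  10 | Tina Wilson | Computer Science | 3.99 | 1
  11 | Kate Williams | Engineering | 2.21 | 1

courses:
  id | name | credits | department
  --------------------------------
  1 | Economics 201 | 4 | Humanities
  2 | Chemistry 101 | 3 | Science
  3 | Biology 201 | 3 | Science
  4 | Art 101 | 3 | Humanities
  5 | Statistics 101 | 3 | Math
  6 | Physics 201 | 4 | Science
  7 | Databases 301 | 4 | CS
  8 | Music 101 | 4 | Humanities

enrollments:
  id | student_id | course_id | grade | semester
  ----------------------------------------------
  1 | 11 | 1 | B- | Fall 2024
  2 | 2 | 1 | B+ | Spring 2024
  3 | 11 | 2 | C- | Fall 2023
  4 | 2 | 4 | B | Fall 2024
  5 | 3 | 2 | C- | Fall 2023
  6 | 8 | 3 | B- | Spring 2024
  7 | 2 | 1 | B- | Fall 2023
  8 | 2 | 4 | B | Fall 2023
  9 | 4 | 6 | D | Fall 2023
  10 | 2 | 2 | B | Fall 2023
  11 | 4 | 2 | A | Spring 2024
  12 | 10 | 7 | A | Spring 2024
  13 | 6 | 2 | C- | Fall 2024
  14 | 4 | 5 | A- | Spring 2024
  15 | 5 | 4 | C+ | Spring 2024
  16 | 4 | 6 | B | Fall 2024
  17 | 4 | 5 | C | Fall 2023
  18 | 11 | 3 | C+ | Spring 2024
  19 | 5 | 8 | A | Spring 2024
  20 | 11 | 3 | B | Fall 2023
SELECT AVG(gpa) FROM students

Execution result:
2.86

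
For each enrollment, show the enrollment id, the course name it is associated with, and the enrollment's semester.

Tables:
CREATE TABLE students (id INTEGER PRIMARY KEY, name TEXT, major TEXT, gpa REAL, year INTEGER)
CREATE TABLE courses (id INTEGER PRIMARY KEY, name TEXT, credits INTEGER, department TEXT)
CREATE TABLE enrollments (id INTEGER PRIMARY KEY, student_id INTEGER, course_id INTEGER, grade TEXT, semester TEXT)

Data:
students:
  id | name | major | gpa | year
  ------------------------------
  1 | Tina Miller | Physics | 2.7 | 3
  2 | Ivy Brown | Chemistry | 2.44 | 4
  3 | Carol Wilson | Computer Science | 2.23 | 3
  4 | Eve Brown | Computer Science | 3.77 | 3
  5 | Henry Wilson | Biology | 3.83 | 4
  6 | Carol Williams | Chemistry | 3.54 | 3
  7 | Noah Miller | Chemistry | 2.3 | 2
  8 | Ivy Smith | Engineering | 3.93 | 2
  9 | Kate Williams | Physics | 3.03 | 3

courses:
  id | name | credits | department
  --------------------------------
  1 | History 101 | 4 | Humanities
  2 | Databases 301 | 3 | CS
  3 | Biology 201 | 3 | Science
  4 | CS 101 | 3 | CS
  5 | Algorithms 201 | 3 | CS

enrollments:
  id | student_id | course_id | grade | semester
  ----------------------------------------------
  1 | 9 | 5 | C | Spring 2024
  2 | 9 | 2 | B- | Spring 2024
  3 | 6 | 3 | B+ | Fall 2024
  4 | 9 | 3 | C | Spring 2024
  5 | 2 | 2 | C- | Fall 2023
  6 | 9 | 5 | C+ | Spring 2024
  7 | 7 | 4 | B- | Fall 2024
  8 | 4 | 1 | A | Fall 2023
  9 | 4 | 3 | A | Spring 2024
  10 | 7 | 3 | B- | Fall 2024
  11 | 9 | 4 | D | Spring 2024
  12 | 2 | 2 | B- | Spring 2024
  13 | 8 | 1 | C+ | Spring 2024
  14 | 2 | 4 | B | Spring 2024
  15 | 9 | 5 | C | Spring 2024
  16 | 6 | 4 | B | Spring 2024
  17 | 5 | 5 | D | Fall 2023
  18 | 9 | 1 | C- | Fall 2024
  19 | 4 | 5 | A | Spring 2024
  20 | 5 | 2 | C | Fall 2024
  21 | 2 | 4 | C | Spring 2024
SELECT c.id, p.name AS course, c.semester FROM enrollments c JOIN courses p ON c.course_id = p.id

Execution result:
id | course | semester
1 | Algorithms 201 | Spring 2024
2 | Databases 301 | Spring 2024
3 | Biology 201 | Fall 2024
4 | Biology 201 | Spring 2024
5 | Databases 301 | Fall 2023
6 | Algorithms 201 | Spring 2024
7 | CS 101 | Fall 2024
8 | History 101 | Fall 2023
9 | Biology 201 | Spring 2024
10 | Biology 201 | Fall 2024
11 | CS 101 | Spring 2024
12 | Databases 301 | Spring 2024
13 | History 101 | Spring 2024
14 | CS 101 | Spring 2024
15 | Algorithms 201 | Spring 2024
16 | CS 101 | Spring 2024
17 | Algorithms 201 | Fall 2023
18 | History 101 | Fall 2024
19 | Algorithms 201 | Spring 2024
20 | Databases 301 | Fall 2024
21 | CS 101 | Spring 2024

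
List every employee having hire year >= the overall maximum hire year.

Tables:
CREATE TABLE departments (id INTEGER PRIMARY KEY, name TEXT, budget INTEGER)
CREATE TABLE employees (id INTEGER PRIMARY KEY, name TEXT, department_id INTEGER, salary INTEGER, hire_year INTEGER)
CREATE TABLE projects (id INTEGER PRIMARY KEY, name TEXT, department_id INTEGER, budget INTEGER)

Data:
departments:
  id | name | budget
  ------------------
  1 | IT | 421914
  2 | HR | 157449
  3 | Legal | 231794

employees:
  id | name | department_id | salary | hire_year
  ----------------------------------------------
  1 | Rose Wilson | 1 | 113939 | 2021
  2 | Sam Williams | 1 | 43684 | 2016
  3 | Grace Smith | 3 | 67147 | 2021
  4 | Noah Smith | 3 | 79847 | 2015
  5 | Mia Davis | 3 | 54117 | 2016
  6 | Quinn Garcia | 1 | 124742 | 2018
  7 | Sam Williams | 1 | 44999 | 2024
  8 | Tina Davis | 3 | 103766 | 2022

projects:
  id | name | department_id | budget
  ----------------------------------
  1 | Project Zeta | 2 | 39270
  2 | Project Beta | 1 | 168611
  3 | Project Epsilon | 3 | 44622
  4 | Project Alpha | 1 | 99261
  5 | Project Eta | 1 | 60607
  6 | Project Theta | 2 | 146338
SELECT name, hire_year FROM employees WHERE hire_year >= (SELECT MAX(hire_year) FROM employees)

Execution result:
name | hire_year
Sam Williams | 2024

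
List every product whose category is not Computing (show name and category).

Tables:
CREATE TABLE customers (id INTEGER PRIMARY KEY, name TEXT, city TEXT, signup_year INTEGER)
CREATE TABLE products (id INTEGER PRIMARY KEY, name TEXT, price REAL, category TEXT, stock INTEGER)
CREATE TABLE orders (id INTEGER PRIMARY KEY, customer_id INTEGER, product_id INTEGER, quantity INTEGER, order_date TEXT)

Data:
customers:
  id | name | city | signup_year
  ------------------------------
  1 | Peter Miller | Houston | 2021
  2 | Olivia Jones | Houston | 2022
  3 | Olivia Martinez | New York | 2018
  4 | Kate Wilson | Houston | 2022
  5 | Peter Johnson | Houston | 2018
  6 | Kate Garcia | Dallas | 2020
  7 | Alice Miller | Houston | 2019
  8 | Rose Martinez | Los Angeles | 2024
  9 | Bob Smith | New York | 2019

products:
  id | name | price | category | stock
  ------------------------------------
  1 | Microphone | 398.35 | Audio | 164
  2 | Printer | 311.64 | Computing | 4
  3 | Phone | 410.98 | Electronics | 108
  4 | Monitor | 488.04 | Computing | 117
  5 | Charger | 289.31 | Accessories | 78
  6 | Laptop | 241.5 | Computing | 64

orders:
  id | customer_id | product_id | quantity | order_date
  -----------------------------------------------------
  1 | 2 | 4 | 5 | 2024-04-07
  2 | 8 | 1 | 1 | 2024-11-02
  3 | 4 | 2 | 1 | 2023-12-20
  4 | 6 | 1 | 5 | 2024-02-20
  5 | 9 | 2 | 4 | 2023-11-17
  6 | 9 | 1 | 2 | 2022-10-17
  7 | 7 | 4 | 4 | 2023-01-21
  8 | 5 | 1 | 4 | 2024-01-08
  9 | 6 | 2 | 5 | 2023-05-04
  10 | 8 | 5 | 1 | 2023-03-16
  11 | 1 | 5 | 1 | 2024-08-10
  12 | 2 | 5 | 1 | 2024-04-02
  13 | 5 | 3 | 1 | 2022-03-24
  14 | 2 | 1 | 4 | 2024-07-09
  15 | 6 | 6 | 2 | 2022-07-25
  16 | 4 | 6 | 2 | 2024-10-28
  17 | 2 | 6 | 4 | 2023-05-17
SELECT name, category FROM products WHERE category <> 'Computing'

Execution result:
name | category
Microphone | Audio
Phone | Electronics
Charger | Accessories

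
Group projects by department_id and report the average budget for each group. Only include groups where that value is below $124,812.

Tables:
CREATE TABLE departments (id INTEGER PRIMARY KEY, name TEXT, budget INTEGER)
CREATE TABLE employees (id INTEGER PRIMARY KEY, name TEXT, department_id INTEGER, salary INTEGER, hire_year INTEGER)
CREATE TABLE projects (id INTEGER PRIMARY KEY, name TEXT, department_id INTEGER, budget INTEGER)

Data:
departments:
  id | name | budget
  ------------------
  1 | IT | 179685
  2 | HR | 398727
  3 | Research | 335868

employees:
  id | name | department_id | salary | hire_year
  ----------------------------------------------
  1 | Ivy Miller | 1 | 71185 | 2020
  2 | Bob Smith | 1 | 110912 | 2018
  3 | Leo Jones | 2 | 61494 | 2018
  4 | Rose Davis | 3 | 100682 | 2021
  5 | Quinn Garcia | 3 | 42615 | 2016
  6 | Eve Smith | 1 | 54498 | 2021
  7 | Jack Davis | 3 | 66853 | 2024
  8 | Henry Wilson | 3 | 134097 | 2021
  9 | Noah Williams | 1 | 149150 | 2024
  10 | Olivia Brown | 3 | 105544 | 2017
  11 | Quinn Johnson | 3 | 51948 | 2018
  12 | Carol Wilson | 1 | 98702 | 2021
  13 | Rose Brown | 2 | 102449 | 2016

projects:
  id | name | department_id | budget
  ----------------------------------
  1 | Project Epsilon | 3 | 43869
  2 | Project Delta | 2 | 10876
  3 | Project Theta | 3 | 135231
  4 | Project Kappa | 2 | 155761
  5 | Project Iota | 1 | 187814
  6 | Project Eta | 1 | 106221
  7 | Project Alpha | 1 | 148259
SELECT department_id, AVG(budget) AS avg_budget FROM projects GROUP BY department_id HAVING AVG(budget) < 124812

Execution result:
department_id | avg_budget
2 | 83318.50
3 | 89550.00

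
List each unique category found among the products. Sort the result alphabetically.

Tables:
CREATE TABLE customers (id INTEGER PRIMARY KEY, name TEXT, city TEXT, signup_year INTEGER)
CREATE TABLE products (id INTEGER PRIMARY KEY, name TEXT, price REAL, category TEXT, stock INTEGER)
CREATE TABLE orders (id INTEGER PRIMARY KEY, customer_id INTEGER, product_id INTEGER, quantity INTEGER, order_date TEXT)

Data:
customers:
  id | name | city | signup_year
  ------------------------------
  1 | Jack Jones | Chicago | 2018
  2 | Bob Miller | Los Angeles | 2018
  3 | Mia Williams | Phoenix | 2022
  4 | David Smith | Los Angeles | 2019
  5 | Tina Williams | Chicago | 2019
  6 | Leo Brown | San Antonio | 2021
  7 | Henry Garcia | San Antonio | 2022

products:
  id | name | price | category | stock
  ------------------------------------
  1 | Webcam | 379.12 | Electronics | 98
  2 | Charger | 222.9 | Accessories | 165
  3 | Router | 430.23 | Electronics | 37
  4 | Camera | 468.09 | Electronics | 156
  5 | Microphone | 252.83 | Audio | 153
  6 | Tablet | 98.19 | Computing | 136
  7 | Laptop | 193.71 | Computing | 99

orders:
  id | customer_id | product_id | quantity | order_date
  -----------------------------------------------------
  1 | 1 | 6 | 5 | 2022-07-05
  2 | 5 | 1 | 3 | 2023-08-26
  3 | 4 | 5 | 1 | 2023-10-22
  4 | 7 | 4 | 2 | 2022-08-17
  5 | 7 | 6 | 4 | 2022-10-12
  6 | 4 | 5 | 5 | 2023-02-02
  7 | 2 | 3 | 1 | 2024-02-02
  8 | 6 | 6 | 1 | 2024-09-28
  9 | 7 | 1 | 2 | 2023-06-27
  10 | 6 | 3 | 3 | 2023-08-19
SELECT DISTINCT category FROM products ORDER BY category

Execution result:
category
Accessories
Audio
Computing
Electronics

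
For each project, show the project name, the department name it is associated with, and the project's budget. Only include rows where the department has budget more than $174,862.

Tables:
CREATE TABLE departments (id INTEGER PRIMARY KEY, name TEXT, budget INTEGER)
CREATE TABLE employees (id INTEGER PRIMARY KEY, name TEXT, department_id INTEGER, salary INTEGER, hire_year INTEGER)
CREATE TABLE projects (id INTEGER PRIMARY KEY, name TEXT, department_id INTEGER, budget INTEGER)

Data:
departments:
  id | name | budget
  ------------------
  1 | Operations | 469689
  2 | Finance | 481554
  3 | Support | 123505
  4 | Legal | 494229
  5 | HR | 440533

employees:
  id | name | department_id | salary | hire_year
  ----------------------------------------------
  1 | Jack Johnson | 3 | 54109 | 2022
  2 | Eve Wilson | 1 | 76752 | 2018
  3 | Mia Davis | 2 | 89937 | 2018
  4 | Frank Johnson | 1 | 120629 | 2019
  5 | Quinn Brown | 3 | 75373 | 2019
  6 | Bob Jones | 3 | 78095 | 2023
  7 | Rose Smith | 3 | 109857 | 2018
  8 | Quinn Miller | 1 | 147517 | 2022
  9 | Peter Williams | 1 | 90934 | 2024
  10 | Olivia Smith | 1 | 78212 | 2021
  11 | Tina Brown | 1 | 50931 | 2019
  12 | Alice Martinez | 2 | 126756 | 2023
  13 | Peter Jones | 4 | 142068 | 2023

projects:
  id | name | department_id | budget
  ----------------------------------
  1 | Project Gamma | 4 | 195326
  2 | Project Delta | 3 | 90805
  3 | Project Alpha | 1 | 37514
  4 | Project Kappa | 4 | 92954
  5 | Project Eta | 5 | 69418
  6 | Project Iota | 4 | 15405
SELECT c.name, p.name AS department, c.budget FROM projects c JOIN departments p ON c.department_id = p.id WHERE p.budget > 174862

Execution result:
name | department | budget
Project Gamma | Legal | 195326
Project Alpha | Operations | 37514
Project Kappa | Legal | 92954
Project Eta | HR | 69418
Project Iota | Legal | 15405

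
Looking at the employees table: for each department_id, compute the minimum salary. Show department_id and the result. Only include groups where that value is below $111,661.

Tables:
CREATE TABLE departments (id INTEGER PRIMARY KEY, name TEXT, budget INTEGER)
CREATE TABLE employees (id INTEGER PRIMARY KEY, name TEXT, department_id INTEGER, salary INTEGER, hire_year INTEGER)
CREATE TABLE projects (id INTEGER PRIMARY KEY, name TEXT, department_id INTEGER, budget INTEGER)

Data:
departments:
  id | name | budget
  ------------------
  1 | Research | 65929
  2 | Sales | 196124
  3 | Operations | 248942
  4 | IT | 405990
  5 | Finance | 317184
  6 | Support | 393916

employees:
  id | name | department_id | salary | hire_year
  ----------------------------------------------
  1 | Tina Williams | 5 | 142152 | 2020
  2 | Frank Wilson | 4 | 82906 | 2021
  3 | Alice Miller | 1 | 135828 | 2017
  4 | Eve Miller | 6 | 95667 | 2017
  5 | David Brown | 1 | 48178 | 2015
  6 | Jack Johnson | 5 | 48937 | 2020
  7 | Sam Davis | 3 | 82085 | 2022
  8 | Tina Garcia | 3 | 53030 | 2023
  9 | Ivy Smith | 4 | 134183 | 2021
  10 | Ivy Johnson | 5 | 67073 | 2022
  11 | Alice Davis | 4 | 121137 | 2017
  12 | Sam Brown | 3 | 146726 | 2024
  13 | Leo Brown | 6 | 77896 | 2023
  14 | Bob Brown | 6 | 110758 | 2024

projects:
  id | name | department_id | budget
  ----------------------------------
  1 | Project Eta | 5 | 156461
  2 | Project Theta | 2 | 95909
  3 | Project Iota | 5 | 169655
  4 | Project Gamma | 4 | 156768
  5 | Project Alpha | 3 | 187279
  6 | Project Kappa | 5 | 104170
SELECT department_id, MIN(salary) AS min_salary FROM employees GROUP BY department_id HAVING MIN(salary) < 111661

Execution result:
department_id | min_salary
1 | 48178
3 | 53030
4 | 82906
5 | 48937
6 | 77896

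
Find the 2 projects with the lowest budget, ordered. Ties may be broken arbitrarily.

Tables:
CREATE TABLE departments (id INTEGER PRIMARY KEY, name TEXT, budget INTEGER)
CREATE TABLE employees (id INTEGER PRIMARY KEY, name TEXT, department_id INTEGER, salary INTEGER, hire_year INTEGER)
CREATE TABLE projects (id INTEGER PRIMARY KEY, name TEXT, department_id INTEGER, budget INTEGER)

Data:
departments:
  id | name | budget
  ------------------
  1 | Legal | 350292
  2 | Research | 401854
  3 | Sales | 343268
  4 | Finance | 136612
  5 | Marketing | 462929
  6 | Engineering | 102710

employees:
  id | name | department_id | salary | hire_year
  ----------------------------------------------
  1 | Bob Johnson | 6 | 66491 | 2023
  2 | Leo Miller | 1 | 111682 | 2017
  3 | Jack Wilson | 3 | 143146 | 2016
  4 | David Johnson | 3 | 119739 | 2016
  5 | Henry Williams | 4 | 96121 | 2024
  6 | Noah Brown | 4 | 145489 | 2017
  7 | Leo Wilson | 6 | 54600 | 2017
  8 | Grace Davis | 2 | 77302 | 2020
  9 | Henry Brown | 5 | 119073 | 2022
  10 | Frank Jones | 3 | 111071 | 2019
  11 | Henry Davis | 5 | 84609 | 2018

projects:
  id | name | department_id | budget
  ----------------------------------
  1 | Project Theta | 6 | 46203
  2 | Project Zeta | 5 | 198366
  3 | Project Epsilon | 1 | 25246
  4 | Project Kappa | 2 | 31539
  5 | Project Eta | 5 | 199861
SELECT name, budget FROM projects ORDER BY budget ASC LIMIT 2

Execution result:
name | budget
Project Epsilon | 25246
Project Kappa | 31539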